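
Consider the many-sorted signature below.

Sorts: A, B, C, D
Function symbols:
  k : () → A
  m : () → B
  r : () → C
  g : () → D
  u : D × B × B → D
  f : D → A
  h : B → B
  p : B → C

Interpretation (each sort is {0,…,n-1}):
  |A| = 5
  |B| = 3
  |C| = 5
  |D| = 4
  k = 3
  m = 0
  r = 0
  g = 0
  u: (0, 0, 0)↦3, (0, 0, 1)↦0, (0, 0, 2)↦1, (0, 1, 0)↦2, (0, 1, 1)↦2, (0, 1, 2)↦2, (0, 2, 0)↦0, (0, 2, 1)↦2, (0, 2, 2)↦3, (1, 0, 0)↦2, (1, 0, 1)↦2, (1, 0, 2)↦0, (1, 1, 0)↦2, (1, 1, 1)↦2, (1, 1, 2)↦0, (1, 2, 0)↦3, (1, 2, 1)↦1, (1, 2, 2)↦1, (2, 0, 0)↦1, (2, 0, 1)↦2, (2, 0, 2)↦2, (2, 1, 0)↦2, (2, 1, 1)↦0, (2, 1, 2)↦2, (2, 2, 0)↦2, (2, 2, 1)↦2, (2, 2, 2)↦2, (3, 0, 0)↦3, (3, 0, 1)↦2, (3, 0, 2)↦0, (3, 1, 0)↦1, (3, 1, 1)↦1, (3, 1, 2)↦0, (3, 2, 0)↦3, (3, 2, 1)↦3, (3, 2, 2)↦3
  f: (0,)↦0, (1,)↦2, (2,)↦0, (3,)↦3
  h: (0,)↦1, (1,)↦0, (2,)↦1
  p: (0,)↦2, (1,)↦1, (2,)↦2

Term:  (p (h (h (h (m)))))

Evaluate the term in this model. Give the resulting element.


value = 1

  m = 0
  (h (m)) = h(0,) = 1
  (h (h (m))) = h(1,) = 0
  (h (h (h (m)))) = h(0,) = 1
  (p (h (h (h (m))))) = p(1,) = 1


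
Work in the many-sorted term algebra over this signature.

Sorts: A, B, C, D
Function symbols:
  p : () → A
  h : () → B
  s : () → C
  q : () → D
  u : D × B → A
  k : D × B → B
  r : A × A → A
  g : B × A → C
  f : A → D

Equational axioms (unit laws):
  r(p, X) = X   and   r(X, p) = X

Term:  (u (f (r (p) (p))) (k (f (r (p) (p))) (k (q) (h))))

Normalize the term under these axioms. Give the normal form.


1. (u (f (r (p) (p))) (k (f (r (p) (p))) (k (q) (h))))  →  (u (f (p)) (k (f (r (p) (p))) (k (q) (h))))
2. (u (f (p)) (k (f (r (p) (p))) (k (q) (h))))  →  (u (f (p)) (k (f (p)) (k (q) (h))))

normal form = (u (f (p)) (k (f (p)) (k (q) (h))))


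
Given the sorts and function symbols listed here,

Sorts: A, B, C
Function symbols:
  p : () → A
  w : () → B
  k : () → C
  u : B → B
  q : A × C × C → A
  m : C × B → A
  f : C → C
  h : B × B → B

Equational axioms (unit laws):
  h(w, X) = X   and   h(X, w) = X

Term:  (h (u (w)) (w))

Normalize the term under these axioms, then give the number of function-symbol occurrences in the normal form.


1. (h (u (w)) (w))  →  (u (w))
normal form: (u (w))

size = 2


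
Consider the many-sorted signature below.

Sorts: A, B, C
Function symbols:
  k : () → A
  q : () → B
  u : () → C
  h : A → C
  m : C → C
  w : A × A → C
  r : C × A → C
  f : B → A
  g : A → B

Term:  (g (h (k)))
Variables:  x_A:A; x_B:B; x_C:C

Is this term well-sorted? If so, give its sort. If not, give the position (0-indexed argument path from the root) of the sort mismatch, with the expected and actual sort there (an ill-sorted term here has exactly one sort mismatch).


ill-sorted at position [0]: expected A, got C

    (k) : A
  (h (k)) : C
(g (h (k))) : ✗ arg 0 at [0] has sort C, expected A


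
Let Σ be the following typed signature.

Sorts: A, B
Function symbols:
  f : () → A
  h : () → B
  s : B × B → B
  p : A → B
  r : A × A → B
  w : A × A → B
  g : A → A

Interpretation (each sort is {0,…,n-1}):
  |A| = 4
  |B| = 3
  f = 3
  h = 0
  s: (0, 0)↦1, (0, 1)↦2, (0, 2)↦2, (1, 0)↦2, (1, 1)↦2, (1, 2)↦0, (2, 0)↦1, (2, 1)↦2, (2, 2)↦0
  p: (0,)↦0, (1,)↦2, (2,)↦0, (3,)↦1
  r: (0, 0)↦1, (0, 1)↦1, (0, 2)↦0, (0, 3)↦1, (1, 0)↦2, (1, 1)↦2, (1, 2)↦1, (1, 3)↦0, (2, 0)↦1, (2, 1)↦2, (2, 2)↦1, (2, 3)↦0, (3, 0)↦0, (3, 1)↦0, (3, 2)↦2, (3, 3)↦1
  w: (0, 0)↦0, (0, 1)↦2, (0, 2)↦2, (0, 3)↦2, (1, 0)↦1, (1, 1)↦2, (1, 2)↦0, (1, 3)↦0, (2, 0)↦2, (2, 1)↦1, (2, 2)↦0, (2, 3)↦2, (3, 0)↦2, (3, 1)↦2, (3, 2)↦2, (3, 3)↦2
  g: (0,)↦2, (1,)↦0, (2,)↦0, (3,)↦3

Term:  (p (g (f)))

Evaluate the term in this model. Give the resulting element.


value = 1

  f = 3
  (g (f)) = g(3,) = 3
  (p (g (f))) = p(3,) = 1


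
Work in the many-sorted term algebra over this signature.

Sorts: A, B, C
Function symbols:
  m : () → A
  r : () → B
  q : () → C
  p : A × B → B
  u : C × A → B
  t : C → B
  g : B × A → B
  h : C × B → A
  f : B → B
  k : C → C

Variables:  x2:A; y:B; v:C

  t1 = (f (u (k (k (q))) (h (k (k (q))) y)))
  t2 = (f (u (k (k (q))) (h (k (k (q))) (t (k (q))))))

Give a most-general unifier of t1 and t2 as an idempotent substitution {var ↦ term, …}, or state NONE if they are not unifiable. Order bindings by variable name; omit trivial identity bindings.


{y ↦ (t (k (q)))}


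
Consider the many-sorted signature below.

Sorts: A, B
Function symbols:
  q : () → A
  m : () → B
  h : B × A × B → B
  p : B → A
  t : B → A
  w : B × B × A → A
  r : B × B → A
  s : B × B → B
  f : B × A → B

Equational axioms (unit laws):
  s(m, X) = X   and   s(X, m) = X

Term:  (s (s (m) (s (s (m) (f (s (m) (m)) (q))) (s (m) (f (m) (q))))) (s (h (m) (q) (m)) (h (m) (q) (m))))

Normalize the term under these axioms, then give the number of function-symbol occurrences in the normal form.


1. (s (s (m) (s (s (m) (f (s (m) (m)) (q))) (s (m) (f (m) (q))))) (s (h (m) (q) (m)) (h (m) (q) (m))))  →  (s (s (s (m) (f (s (m) (m)) (q))) (s (m) (f (m) (q)))) (s (h (m) (q) (m)) (h (m) (q) (m))))
2. (s (s (s (m) (f (s (m) (m)) (q))) (s (m) (f (m) (q)))) (s (h (m) (q) (m)) (h (m) (q) (m))))  →  (s (s (f (s (m) (m)) (q)) (s (m) (f (m) (q)))) (s (h (m) (q) (m)) (h (m) (q) (m))))
3. (s (s (f (s (m) (m)) (q)) (s (m) (f (m) (q)))) (s (h (m) (q) (m)) (h (m) (q) (m))))  →  (s (s (f (m) (q)) (s (m) (f (m) (q)))) (s (h (m) (q) (m)) (h (m) (q) (m))))
4. (s (s (f (m) (q)) (s (m) (f (m) (q)))) (s (h (m) (q) (m)) (h (m) (q) (m))))  →  (s (s (f (m) (q)) (f (m) (q))) (s (h (m) (q) (m)) (h (m) (q) (m))))
normal form: (s (s (f (m) (q)) (f (m) (q))) (s (h (m) (q) (m)) (h (m) (q) (m))))

size = 17


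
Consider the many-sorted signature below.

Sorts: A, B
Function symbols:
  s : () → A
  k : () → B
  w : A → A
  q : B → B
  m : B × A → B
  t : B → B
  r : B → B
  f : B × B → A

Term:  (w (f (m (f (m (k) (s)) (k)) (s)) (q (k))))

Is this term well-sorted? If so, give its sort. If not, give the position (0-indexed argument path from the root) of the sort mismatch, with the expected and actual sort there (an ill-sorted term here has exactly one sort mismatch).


          (k) : B
          (s) : A
        (m (k) (s)) : B
        (k) : B
      (f (m (k) (s)) (k)) : A
      (s) : A
    (m (f (m (k) (s)) (k)) (s)) : ✗ arg 0 at [0, 0, 0] has sort A, expected B
      (k) : B
    (q (k)) : B

ill-sorted at position [0, 0, 0]: expected B, got A


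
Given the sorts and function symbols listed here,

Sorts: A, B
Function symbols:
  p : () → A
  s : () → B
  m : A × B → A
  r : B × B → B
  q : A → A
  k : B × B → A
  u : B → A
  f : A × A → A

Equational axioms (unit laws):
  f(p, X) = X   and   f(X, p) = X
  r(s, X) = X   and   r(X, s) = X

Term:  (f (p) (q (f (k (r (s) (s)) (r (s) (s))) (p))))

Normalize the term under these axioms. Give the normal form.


1. (f (p) (q (f (k (r (s) (s)) (r (s) (s))) (p))))  →  (q (f (k (r (s) (s)) (r (s) (s))) (p)))
2. (q (f (k (r (s) (s)) (r (s) (s))) (p)))  →  (q (k (r (s) (s)) (r (s) (s))))
3. (q (k (r (s) (s)) (r (s) (s))))  →  (q (k (s) (r (s) (s))))
4. (q (k (s) (r (s) (s))))  →  (q (k (s) (s)))

normal form = (q (k (s) (s)))


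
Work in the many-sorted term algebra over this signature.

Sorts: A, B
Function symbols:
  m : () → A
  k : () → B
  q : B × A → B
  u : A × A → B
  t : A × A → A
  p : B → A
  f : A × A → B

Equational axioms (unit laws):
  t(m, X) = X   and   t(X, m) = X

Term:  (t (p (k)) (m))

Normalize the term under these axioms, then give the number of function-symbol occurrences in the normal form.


1. (t (p (k)) (m))  →  (p (k))
normal form: (p (k))

size = 2


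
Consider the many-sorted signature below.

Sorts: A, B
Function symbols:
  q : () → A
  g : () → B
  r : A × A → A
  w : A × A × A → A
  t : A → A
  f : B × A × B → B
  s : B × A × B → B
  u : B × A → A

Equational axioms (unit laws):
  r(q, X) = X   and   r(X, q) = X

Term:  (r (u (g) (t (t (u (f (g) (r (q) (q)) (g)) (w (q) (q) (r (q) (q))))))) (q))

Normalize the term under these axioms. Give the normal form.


1. (r (u (g) (t (t (u (f (g) (r (q) (q)) (g)) (w (q) (q) (r (q) (q))))))) (q))  →  (u (g) (t (t (u (f (g) (r (q) (q)) (g)) (w (q) (q) (r (q) (q)))))))
2. (u (g) (t (t (u (f (g) (r (q) (q)) (g)) (w (q) (q) (r (q) (q)))))))  →  (u (g) (t (t (u (f (g) (q) (g)) (w (q) (q) (r (q) (q)))))))
3. (u (g) (t (t (u (f (g) (q) (g)) (w (q) (q) (r (q) (q)))))))  →  (u (g) (t (t (u (f (g) (q) (g)) (w (q) (q) (q))))))

normal form = (u (g) (t (t (u (f (g) (q) (g)) (w (q) (q) (q))))))


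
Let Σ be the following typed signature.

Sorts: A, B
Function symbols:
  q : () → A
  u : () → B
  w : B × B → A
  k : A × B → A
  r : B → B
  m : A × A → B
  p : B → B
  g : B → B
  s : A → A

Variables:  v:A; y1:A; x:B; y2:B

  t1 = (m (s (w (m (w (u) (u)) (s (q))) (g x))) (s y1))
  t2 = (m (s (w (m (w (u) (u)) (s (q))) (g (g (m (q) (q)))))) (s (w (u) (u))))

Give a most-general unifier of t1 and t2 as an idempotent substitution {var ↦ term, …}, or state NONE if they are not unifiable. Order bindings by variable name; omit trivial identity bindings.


{x ↦ (g (m (q) (q))), y1 ↦ (w (u) (u))}


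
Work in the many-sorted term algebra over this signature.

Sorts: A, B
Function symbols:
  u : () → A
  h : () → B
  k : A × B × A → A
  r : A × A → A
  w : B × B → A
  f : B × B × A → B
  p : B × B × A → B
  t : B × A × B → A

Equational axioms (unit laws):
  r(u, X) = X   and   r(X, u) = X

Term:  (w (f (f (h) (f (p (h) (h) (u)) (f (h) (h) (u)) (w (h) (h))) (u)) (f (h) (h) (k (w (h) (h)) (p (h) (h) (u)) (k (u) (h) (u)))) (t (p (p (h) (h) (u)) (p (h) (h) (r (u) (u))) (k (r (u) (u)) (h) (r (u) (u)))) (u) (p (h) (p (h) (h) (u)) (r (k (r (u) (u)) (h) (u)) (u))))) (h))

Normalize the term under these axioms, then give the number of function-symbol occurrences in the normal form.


size = 58

1. (w (f (f (h) (f (p (h) (h) (u)) (f (h) (h) (u)) (w (h) (h))) (u)) (f (h) (h) (k (w (h) (h)) (p (h) (h) (u)) (k (u) (h) (u)))) (t (p (p (h) (h) (u)) (p (h) (h) (r (u) (u))) (k (r (u) (u)) (h) (r (u) (u)))) (u) (p (h) (p (h) (h) (u)) (r (k (r (u) (u)) (h) (u)) (u))))) (h))  →  (w (f (f (h) (f (p (h) (h) (u)) (f (h) (h) (u)) (w (h) (h))) (u)) (f (h) (h) (k (w (h) (h)) (p (h) (h) (u)) (k (u) (h) (u)))) (t (p (p (h) (h) (u)) (p (h) (h) (u)) (k (r (u) (u)) (h) (r (u) (u)))) (u) (p (h) (p (h) (h) (u)) (r (k (r (u) (u)) (h) (u)) (u))))) (h))
2. (w (f (f (h) (f (p (h) (h) (u)) (f (h) (h) (u)) (w (h) (h))) (u)) (f (h) (h) (k (w (h) (h)) (p (h) (h) (u)) (k (u) (h) (u)))) (t (p (p (h) (h) (u)) (p (h) (h) (u)) (k (r (u) (u)) (h) (r (u) (u)))) (u) (p (h) (p (h) (h) (u)) (r (k (r (u) (u)) (h) (u)) (u))))) (h))  →  (w (f (f (h) (f (p (h) (h) (u)) (f (h) (h) (u)) (w (h) (h))) (u)) (f (h) (h) (k (w (h) (h)) (p (h) (h) (u)) (k (u) (h) (u)))) (t (p (p (h) (h) (u)) (p (h) (h) (u)) (k (u) (h) (r (u) (u)))) (u) (p (h) (p (h) (h) (u)) (r (k (r (u) (u)) (h) (u)) (u))))) (h))
3. (w (f (f (h) (f (p (h) (h) (u)) (f (h) (h) (u)) (w (h) (h))) (u)) (f (h) (h) (k (w (h) (h)) (p (h) (h) (u)) (k (u) (h) (u)))) (t (p (p (h) (h) (u)) (p (h) (h) (u)) (k (u) (h) (r (u) (u)))) (u) (p (h) (p (h) (h) (u)) (r (k (r (u) (u)) (h) (u)) (u))))) (h))  →  (w (f (f (h) (f (p (h) (h) (u)) (f (h) (h) (u)) (w (h) (h))) (u)) (f (h) (h) (k (w (h) (h)) (p (h) (h) (u)) (k (u) (h) (u)))) (t (p (p (h) (h) (u)) (p (h) (h) (u)) (k (u) (h) (u))) (u) (p (h) (p (h) (h) (u)) (r (k (r (u) (u)) (h) (u)) (u))))) (h))
4. (w (f (f (h) (f (p (h) (h) (u)) (f (h) (h) (u)) (w (h) (h))) (u)) (f (h) (h) (k (w (h) (h)) (p (h) (h) (u)) (k (u) (h) (u)))) (t (p (p (h) (h) (u)) (p (h) (h) (u)) (k (u) (h) (u))) (u) (p (h) (p (h) (h) (u)) (r (k (r (u) (u)) (h) (u)) (u))))) (h))  →  (w (f (f (h) (f (p (h) (h) (u)) (f (h) (h) (u)) (w (h) (h))) (u)) (f (h) (h) (k (w (h) (h)) (p (h) (h) (u)) (k (u) (h) (u)))) (t (p (p (h) (h) (u)) (p (h) (h) (u)) (k (u) (h) (u))) (u) (p (h) (p (h) (h) (u)) (k (r (u) (u)) (h) (u))))) (h))
5. (w (f (f (h) (f (p (h) (h) (u)) (f (h) (h) (u)) (w (h) (h))) (u)) (f (h) (h) (k (w (h) (h)) (p (h) (h) (u)) (k (u) (h) (u)))) (t (p (p (h) (h) (u)) (p (h) (h) (u)) (k (u) (h) (u))) (u) (p (h) (p (h) (h) (u)) (k (r (u) (u)) (h) (u))))) (h))  →  (w (f (f (h) (f (p (h) (h) (u)) (f (h) (h) (u)) (w (h) (h))) (u)) (f (h) (h) (k (w (h) (h)) (p (h) (h) (u)) (k (u) (h) (u)))) (t (p (p (h) (h) (u)) (p (h) (h) (u)) (k (u) (h) (u))) (u) (p (h) (p (h) (h) (u)) (k (u) (h) (u))))) (h))
normal form: (w (f (f (h) (f (p (h) (h) (u)) (f (h) (h) (u)) (w (h) (h))) (u)) (f (h) (h) (k (w (h) (h)) (p (h) (h) (u)) (k (u) (h) (u)))) (t (p (p (h) (h) (u)) (p (h) (h) (u)) (k (u) (h) (u))) (u) (p (h) (p (h) (h) (u)) (k (u) (h) (u))))) (h))


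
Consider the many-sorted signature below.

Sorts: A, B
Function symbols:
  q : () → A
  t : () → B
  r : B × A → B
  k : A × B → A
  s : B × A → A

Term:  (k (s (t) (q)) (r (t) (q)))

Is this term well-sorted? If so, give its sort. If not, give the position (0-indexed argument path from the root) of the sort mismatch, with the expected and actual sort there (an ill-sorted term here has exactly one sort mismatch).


    (t) : B
    (q) : A
  (s (t) (q)) : A
    (t) : B
    (q) : A
  (r (t) (q)) : B
(k (s (t) (q)) (r (t) (q))) : A

well-sorted; sort = A


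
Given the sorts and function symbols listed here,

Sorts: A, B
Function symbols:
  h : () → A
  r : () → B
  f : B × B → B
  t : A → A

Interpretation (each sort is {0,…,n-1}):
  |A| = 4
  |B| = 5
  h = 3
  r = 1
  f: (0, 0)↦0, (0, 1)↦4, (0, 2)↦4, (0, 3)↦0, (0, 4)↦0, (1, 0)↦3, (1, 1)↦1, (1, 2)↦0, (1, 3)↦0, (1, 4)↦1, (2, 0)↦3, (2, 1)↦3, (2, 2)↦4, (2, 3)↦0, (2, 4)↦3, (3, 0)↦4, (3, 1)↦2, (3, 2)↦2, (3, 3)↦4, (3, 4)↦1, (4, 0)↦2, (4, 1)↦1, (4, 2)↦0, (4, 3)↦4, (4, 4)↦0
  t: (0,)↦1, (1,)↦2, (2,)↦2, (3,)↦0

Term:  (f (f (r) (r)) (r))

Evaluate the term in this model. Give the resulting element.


value = 1

  r = 1
  r = 1
  (f (r) (r)) = f(1, 1) = 1
  r = 1
  (f (f (r) (r)) (r)) = f(1, 1) = 1


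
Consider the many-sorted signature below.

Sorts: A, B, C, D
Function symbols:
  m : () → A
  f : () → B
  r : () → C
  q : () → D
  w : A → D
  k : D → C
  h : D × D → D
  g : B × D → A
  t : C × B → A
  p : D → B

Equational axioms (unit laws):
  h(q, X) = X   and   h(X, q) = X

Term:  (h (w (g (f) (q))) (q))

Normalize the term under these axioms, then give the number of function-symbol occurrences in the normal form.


1. (h (w (g (f) (q))) (q))  →  (w (g (f) (q)))
normal form: (w (g (f) (q)))

size = 4


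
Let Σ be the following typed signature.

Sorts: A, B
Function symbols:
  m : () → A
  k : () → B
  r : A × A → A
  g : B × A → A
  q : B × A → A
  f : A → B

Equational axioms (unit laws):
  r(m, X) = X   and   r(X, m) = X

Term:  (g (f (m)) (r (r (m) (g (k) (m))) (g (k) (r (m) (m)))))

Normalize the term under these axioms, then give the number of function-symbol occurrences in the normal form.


size = 10

1. (g (f (m)) (r (r (m) (g (k) (m))) (g (k) (r (m) (m)))))  →  (g (f (m)) (r (g (k) (m)) (g (k) (r (m) (m)))))
2. (g (f (m)) (r (g (k) (m)) (g (k) (r (m) (m)))))  →  (g (f (m)) (r (g (k) (m)) (g (k) (m))))
normal form: (g (f (m)) (r (g (k) (m)) (g (k) (m))))


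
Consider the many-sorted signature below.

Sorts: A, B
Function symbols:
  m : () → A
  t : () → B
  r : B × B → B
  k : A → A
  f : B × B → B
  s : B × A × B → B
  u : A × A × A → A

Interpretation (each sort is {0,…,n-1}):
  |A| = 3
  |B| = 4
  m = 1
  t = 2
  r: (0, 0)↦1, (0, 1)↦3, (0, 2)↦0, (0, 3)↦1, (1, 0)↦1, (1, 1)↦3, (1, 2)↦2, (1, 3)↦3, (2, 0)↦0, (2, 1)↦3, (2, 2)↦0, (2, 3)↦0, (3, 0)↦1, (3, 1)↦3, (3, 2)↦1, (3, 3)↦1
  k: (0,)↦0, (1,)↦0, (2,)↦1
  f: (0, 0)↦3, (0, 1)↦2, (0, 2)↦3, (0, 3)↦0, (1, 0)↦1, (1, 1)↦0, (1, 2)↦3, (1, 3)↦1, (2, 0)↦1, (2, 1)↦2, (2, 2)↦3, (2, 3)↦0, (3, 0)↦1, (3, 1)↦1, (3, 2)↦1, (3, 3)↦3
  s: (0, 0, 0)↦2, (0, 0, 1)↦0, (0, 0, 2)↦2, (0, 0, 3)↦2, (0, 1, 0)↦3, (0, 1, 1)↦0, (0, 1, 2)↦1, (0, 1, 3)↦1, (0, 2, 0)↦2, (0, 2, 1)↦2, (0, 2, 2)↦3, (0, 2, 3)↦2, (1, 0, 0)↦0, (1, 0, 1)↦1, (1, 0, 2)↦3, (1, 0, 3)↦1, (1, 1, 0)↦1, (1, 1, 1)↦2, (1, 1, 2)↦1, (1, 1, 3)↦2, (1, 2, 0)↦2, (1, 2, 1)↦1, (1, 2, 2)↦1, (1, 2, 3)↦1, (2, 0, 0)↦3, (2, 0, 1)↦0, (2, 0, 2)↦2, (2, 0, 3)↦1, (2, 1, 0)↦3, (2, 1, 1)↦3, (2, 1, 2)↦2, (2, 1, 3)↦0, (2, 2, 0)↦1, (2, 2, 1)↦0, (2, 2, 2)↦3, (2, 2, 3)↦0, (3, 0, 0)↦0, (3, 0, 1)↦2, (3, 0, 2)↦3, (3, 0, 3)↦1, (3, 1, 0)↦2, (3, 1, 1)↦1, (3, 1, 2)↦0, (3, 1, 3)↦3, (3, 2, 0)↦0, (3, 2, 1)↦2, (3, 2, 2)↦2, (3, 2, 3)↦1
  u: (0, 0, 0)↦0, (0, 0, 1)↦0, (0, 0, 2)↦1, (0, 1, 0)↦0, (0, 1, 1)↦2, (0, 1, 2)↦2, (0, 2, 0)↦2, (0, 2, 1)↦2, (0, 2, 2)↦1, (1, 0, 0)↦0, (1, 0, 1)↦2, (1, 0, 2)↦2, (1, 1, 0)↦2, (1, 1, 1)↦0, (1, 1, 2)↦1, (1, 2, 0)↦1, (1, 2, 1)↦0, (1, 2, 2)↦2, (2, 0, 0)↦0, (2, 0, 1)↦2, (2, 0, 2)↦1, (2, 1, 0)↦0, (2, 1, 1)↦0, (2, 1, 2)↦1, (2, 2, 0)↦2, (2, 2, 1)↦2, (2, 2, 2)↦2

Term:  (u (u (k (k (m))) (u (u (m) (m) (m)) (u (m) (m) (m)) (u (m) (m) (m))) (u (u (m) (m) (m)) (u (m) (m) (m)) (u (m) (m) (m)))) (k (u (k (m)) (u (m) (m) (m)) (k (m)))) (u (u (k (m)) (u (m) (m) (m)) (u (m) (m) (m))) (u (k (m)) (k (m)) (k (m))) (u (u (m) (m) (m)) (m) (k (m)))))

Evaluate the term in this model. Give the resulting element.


value = 0

  m = 1
  (k (m)) = k(1,) = 0
  (k (k (m))) = k(0,) = 0
  m = 1
  m = 1
  m = 1
  (u (m) (m) (m)) = u(1, 1, 1) = 0
  m = 1
  m = 1
  m = 1
  (u (m) (m) (m)) = u(1, 1, 1) = 0
  m = 1
  m = 1
  m = 1
  (u (m) (m) (m)) = u(1, 1, 1) = 0
  (u (u (m) (m) (m)) (u (m) (m) (m)) (u (m) (m) (m))) = u(0, 0, 0) = 0
  m = 1
  m = 1
  m = 1
  (u (m) (m) (m)) = u(1, 1, 1) = 0
  m = 1
  m = 1
  m = 1
  (u (m) (m) (m)) = u(1, 1, 1) = 0
  m = 1
  m = 1
  m = 1
  (u (m) (m) (m)) = u(1, 1, 1) = 0
  (u (u (m) (m) (m)) (u (m) (m) (m)) (u (m) (m) (m))) = u(0, 0, 0) = 0
  (u (k (k (m))) (u (u (m) (m) (m)) (u (m) (m) (m)) (u (m) (m) (m))) (u (u (m) (m) (m)) (u (m) (m) (m)) (u (m) (m) (m)))) = u(0, 0, 0) = 0
  m = 1
  (k (m)) = k(1,) = 0
  m = 1
  m = 1
  m = 1
  (u (m) (m) (m)) = u(1, 1, 1) = 0
  m = 1
  (k (m)) = k(1,) = 0
  (u (k (m)) (u (m) (m) (m)) (k (m))) = u(0, 0, 0) = 0
  (k (u (k (m)) (u (m) (m) (m)) (k (m)))) = k(0,) = 0
  m = 1
  (k (m)) = k(1,) = 0
  m = 1
  m = 1
  m = 1
  (u (m) (m) (m)) = u(1, 1, 1) = 0
  m = 1
  m = 1
  m = 1
  (u (m) (m) (m)) = u(1, 1, 1) = 0
  (u (k (m)) (u (m) (m) (m)) (u (m) (m) (m))) = u(0, 0, 0) = 0
  m = 1
  (k (m)) = k(1,) = 0
  m = 1
  (k (m)) = k(1,) = 0
  m = 1
  (k (m)) = k(1,) = 0
  (u (k (m)) (k (m)) (k (m))) = u(0, 0, 0) = 0
  m = 1
  m = 1
  m = 1
  (u (m) (m) (m)) = u(1, 1, 1) = 0
  m = 1
  m = 1
  (k (m)) = k(1,) = 0
  (u (u (m) (m) (m)) (m) (k (m))) = u(0, 1, 0) = 0
  (u (u (k (m)) (u (m) (m) (m)) (u (m) (m) (m))) (u (k (m)) (k (m)) (k (m))) (u (u (m) (m) (m)) (m) (k (m)))) = u(0, 0, 0) = 0
  (u (u (k (k (m))) (u (u (m) (m) (m)) (u (m) (m) (m)) (u (m) (m) (m))) (u (u (m) (m) (m)) (u (m) (m) (m)) (u (m) (m) (m)))) (k (u (k (m)) (u (m) (m) (m)) (k (m)))) (u (u (k (m)) (u (m) (m) (m)) (u (m) (m) (m))) (u (k (m)) (k (m)) (k (m))) (u (u (m) (m) (m)) (m) (k (m))))) = u(0, 0, 0) = 0


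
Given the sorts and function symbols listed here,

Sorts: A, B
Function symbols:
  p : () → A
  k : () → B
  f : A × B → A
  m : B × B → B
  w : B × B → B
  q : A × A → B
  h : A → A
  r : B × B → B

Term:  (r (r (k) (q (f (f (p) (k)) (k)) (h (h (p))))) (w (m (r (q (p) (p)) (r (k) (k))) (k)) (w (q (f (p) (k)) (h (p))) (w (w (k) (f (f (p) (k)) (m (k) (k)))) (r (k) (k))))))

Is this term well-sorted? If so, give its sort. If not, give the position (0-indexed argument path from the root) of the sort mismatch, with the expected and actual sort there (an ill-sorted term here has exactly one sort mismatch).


ill-sorted at position [1, 1, 1, 0, 1]: expected B, got A

    (k) : B
          (p) : A
          (k) : B
        (f (p) (k)) : A
        (k) : B
      (f (f (p) (k)) (k)) : A
          (p) : A
        (h (p)) : A
      (h (h (p))) : A
    (q (f (f (p) (k)) (k)) (h (h (p)))) : B
  (r (k) (q (f (f (p) (k)) (k)) (h (h (p))))) : B
          (p) : A
          (p) : A
        (q (p) (p)) : B
          (k) : B
          (k) : B
        (r (k) (k)) : B
      (r (q (p) (p)) (r (k) (k))) : B
      (k) : B
    (m (r (q (p) (p)) (r (k) (k))) (k)) : B
          (p) : A
          (k) : B
        (f (p) (k)) : A
          (p) : A
        (h (p)) : A
      (q (f (p) (k)) (h (p))) : B
          (k) : B
              (p) : A
              (k) : B
            (f (p) (k)) : A
              (k) : B
              (k) : B
            (m (k) (k)) : B
          (f (f (p) (k)) (m (k) (k))) : A
        (w (k) (f (f (p) (k)) (m (k) (k)))) : ✗ arg 1 at [1, 1, 1, 0, 1] has sort A, expected B
          (k) : B
          (k) : B
        (r (k) (k)) : B


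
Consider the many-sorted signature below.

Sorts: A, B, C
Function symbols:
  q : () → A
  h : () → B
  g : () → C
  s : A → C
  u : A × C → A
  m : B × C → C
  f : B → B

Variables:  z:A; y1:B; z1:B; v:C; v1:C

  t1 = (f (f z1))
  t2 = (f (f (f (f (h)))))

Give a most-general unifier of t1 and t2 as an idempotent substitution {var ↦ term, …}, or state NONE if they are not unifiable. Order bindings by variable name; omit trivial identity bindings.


{z1 ↦ (f (f (h)))}


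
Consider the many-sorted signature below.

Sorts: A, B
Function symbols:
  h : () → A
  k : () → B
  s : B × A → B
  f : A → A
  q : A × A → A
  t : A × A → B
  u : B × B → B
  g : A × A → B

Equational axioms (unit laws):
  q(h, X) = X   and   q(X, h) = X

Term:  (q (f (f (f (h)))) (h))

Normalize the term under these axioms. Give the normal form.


1. (q (f (f (f (h)))) (h))  →  (f (f (f (h))))

normal form = (f (f (f (h))))


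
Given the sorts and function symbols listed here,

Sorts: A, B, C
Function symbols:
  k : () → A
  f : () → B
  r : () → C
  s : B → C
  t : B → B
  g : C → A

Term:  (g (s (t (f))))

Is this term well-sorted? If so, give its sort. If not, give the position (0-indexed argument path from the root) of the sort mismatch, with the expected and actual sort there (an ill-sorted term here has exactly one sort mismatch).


      (f) : B
    (t (f)) : B
  (s (t (f))) : C
(g (s (t (f)))) : A

well-sorted; sort = A


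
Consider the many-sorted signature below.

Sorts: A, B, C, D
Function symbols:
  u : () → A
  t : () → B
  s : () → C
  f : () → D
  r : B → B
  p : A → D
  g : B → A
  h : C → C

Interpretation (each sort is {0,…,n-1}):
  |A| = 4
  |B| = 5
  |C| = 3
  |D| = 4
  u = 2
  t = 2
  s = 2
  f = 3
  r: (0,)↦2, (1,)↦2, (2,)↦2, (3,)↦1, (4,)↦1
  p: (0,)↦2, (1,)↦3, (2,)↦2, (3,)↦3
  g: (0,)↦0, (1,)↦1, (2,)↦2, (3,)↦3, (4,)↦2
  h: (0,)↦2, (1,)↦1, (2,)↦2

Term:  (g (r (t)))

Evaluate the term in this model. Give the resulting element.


value = 2

  t = 2
  (r (t)) = r(2,) = 2
  (g (r (t))) = g(2,) = 2


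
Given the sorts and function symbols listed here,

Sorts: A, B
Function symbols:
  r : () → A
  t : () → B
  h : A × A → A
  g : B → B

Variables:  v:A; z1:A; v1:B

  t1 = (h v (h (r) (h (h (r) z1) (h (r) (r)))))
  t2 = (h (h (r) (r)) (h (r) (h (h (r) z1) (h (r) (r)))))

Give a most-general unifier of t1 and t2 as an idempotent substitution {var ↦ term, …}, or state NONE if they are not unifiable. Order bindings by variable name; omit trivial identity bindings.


{v ↦ (h (r) (r))}


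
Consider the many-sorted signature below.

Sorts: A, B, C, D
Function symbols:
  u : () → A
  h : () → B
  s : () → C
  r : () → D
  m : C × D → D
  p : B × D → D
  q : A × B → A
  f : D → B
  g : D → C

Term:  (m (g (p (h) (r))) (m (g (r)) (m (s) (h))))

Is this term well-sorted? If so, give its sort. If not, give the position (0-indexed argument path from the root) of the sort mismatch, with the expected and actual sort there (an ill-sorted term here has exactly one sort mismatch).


      (h) : B
      (r) : D
    (p (h) (r)) : D
  (g (p (h) (r))) : C
      (r) : D
    (g (r)) : C
      (s) : C
      (h) : B
    (m (s) (h)) : ✗ arg 1 at [1, 1, 1] has sort B, expected D

ill-sorted at position [1, 1, 1]: expected D, got B


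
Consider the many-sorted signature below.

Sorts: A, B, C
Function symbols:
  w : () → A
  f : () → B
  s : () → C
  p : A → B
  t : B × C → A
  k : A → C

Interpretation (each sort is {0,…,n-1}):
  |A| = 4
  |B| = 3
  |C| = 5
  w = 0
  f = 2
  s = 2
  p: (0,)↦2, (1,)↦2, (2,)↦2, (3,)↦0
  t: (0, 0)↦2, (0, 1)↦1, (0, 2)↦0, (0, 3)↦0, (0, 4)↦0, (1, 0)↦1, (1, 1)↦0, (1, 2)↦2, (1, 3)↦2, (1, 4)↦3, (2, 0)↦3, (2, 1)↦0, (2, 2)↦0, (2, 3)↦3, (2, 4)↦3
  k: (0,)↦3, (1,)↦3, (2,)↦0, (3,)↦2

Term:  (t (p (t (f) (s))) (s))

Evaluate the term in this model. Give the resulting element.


  f = 2
  s = 2
  (t (f) (s)) = t(2, 2) = 0
  (p (t (f) (s))) = p(0,) = 2
  s = 2
  (t (p (t (f) (s))) (s)) = t(2, 2) = 0

value = 0


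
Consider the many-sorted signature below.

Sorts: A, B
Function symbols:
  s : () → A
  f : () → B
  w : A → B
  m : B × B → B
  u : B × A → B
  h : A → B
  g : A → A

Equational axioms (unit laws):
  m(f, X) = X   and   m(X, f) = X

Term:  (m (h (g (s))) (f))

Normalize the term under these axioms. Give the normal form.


normal form = (h (g (s)))

1. (m (h (g (s))) (f))  →  (h (g (s)))


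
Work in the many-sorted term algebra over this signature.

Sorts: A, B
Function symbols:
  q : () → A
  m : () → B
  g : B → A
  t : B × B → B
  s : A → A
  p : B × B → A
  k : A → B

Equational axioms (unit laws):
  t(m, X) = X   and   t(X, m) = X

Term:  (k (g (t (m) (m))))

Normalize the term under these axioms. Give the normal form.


1. (k (g (t (m) (m))))  →  (k (g (m)))

normal form = (k (g (m)))


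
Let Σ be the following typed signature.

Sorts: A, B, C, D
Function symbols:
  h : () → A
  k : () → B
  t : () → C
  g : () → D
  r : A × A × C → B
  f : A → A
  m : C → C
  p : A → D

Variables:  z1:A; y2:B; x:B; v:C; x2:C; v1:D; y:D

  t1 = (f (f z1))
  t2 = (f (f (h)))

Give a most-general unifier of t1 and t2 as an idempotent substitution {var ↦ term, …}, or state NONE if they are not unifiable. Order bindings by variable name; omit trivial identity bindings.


{z1 ↦ (h)}


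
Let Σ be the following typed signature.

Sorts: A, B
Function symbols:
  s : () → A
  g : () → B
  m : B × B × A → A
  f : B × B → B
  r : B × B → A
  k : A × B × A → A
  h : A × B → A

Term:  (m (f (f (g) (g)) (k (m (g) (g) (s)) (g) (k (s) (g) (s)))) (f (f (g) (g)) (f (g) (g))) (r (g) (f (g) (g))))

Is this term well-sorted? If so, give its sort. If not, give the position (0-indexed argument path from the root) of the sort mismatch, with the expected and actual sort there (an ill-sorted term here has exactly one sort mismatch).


ill-sorted at position [0, 1]: expected B, got A

      (g) : B
      (g) : B
    (f (g) (g)) : B
        (g) : B
        (g) : B
        (s) : A
      (m (g) (g) (s)) : A
      (g) : B
        (s) : A
        (g) : B
        (s) : A
      (k (s) (g) (s)) : A
    (k (m (g) (g) (s)) (g) (k (s) (g) (s))) : A
  (f (f (g) (g)) (k (m (g) (g) (s)) (g) (k (s) (g) (s)))) : ✗ arg 1 at [0, 1] has sort A, expected B
      (g) : B
      (g) : B
    (f (g) (g)) : B
      (g) : B
      (g) : B
    (f (g) (g)) : B
  (f (f (g) (g)) (f (g) (g))) : B
    (g) : B
      (g) : B
      (g) : B
    (f (g) (g)) : B
  (r (g) (f (g) (g))) : A


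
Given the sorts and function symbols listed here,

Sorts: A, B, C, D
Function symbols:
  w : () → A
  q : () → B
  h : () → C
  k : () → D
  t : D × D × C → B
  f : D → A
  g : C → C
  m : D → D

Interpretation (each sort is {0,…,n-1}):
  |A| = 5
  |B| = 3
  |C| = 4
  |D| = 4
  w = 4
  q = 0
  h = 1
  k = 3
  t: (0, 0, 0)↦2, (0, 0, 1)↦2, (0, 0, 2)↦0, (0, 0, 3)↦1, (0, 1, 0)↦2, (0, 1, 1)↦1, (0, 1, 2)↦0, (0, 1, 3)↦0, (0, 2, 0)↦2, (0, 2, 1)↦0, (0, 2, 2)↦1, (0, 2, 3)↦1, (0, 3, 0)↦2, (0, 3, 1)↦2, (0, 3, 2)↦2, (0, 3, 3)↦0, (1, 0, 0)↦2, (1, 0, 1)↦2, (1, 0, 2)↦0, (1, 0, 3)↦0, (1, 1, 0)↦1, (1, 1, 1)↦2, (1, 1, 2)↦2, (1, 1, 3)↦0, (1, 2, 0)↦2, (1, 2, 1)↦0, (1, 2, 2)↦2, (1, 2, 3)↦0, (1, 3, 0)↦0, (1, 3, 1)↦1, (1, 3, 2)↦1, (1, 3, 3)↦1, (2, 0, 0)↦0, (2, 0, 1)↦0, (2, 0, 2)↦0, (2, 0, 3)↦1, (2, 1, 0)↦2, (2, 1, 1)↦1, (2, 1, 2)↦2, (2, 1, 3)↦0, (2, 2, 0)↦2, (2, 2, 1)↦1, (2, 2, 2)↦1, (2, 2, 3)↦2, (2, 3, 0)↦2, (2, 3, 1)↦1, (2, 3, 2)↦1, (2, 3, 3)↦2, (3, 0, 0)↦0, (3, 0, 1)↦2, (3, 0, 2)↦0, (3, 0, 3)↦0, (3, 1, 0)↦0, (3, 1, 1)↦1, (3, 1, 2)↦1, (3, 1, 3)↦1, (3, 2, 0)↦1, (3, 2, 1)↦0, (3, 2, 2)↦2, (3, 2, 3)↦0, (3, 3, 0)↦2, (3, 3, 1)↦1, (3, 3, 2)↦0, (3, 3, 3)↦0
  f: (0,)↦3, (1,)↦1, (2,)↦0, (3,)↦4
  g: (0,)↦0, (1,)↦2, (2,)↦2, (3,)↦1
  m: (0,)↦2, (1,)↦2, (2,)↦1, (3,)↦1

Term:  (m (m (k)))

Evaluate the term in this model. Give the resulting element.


value = 2

  k = 3
  (m (k)) = m(3,) = 1
  (m (m (k))) = m(1,) = 2


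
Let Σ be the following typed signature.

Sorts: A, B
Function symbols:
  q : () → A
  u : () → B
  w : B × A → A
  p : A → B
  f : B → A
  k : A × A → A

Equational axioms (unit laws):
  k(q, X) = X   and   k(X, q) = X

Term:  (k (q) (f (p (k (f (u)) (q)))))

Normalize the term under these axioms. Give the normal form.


normal form = (f (p (f (u))))

1. (k (q) (f (p (k (f (u)) (q)))))  →  (f (p (k (f (u)) (q))))
2. (f (p (k (f (u)) (q))))  →  (f (p (f (u))))


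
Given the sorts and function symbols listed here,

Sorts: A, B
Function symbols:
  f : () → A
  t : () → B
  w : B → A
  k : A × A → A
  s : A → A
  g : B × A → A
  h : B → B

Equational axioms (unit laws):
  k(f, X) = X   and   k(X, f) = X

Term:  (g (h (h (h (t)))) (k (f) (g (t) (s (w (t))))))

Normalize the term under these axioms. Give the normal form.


normal form = (g (h (h (h (t)))) (g (t) (s (w (t)))))

1. (g (h (h (h (t)))) (k (f) (g (t) (s (w (t))))))  →  (g (h (h (h (t)))) (g (t) (s (w (t)))))


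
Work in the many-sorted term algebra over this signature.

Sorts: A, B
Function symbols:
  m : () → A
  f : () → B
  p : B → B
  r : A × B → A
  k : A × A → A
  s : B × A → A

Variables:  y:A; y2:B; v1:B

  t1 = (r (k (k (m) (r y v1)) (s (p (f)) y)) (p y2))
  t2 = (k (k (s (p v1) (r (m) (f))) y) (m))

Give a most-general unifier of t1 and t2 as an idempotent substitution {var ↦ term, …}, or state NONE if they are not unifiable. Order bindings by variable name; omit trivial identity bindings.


head clash or occurs-check failure — not unifiable

NONE (not unifiable)


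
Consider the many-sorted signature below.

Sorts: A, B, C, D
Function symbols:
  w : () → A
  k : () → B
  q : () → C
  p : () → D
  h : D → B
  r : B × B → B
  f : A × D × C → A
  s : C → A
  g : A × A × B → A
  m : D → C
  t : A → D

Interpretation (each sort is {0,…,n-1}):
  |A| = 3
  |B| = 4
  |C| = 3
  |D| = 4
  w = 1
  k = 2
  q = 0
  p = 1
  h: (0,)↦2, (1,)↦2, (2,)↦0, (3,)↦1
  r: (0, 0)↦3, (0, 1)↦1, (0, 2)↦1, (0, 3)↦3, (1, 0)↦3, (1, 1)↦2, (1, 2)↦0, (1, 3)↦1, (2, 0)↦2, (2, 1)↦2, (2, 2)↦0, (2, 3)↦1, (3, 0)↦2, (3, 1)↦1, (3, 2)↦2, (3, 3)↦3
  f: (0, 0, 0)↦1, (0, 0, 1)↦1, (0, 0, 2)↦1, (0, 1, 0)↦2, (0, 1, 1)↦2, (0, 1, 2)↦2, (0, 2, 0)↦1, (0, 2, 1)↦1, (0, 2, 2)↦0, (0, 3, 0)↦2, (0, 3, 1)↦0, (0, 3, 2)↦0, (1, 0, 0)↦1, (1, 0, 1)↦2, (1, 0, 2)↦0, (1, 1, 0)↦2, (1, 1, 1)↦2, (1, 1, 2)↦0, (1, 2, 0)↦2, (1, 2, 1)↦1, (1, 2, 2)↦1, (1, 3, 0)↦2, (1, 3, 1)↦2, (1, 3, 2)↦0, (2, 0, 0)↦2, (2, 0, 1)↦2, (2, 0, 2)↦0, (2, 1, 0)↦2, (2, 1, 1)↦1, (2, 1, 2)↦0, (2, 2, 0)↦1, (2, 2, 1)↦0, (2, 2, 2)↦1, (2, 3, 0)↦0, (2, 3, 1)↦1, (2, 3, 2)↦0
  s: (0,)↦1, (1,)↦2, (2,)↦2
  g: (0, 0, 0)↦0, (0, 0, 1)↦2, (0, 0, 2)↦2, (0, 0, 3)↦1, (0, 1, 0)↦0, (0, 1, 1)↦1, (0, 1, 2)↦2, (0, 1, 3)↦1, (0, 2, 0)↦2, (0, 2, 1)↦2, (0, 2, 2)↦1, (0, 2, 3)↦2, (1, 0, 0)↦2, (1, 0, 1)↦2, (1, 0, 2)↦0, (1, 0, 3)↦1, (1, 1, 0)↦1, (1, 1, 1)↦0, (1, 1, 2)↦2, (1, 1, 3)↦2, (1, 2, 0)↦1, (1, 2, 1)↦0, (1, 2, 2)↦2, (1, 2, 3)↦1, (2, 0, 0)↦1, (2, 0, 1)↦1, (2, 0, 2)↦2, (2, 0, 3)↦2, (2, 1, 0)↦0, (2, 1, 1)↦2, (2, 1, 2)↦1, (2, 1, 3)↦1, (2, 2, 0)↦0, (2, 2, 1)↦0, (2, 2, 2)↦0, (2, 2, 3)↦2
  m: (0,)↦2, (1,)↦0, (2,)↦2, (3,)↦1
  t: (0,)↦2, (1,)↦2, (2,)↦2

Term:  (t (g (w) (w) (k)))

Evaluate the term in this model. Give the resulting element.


value = 2

  w = 1
  w = 1
  k = 2
  (g (w) (w) (k)) = g(1, 1, 2) = 2
  (t (g (w) (w) (k))) = t(2,) = 2


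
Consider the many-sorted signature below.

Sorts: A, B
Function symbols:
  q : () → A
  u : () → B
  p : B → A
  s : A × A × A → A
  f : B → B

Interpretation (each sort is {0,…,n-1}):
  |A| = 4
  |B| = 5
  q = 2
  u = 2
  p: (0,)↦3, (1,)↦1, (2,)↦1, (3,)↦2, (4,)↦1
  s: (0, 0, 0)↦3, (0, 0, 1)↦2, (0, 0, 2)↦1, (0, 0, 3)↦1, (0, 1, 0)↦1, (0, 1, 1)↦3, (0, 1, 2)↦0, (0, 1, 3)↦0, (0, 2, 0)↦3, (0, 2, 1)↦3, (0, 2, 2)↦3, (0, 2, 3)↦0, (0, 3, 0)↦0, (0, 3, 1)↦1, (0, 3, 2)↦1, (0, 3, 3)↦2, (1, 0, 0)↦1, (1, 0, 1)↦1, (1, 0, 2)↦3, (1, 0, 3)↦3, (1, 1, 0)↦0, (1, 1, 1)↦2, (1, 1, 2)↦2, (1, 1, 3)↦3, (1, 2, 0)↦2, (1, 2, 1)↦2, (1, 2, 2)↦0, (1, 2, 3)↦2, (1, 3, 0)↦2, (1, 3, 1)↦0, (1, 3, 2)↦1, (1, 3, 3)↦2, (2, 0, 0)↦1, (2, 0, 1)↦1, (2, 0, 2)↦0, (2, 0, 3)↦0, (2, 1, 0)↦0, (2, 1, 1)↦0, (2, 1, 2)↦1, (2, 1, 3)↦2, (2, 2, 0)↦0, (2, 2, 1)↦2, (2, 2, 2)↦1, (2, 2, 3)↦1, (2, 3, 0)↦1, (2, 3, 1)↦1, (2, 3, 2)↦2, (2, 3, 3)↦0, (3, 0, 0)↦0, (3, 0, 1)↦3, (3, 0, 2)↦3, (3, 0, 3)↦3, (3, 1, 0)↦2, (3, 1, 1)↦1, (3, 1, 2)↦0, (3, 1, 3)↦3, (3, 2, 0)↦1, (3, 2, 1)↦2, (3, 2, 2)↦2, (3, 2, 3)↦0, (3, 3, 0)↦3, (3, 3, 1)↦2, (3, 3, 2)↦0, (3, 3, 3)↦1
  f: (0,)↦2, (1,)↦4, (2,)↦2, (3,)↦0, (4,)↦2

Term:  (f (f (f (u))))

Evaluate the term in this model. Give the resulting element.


  u = 2
  (f (u)) = f(2,) = 2
  (f (f (u))) = f(2,) = 2
  (f (f (f (u)))) = f(2,) = 2

value = 2


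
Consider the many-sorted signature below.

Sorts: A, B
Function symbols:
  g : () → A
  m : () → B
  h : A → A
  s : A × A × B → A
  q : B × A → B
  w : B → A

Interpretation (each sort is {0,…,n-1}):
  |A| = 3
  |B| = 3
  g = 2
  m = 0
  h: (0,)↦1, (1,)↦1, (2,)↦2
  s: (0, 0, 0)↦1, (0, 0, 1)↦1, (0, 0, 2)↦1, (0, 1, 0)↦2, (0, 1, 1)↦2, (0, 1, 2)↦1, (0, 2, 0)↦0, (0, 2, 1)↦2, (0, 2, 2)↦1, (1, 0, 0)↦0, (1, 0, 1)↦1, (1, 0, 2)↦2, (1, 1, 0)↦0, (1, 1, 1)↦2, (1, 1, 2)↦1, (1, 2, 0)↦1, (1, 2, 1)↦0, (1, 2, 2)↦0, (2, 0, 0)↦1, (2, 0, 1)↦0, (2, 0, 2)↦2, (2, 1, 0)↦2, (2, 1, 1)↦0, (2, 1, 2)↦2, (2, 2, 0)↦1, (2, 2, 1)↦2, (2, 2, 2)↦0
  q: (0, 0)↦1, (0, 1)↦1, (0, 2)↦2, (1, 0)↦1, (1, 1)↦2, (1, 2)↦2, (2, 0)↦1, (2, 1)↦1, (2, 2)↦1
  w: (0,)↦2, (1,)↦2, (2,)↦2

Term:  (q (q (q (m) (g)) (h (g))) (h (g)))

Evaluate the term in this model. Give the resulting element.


  m = 0
  g = 2
  (q (m) (g)) = q(0, 2) = 2
  g = 2
  (h (g)) = h(2,) = 2
  (q (q (m) (g)) (h (g))) = q(2, 2) = 1
  g = 2
  (h (g)) = h(2,) = 2
  (q (q (q (m) (g)) (h (g))) (h (g))) = q(1, 2) = 2

value = 2


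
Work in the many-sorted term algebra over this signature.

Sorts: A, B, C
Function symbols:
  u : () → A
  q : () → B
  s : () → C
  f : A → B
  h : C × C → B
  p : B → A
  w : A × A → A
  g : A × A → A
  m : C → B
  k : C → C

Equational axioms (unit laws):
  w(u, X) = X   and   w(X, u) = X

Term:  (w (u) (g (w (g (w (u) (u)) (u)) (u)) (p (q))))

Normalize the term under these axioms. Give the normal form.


1. (w (u) (g (w (g (w (u) (u)) (u)) (u)) (p (q))))  →  (g (w (g (w (u) (u)) (u)) (u)) (p (q)))
2. (g (w (g (w (u) (u)) (u)) (u)) (p (q)))  →  (g (g (w (u) (u)) (u)) (p (q)))
3. (g (g (w (u) (u)) (u)) (p (q)))  →  (g (g (u) (u)) (p (q)))

normal form = (g (g (u) (u)) (p (q)))


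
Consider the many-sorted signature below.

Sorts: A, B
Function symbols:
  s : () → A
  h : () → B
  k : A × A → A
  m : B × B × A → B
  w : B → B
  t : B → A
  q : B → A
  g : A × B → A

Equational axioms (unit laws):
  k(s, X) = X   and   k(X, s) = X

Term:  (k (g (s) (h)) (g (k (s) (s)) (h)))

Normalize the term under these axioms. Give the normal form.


1. (k (g (s) (h)) (g (k (s) (s)) (h)))  →  (k (g (s) (h)) (g (s) (h)))

normal form = (k (g (s) (h)) (g (s) (h)))


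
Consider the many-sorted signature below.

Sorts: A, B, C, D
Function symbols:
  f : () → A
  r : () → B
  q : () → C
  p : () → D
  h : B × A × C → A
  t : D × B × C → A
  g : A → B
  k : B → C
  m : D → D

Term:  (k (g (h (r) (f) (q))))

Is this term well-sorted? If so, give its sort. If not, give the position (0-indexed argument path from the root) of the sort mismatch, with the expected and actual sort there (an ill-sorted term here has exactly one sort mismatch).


      (r) : B
      (f) : A
      (q) : C
    (h (r) (f) (q)) : A
  (g (h (r) (f) (q))) : B
(k (g (h (r) (f) (q)))) : C

well-sorted; sort = C


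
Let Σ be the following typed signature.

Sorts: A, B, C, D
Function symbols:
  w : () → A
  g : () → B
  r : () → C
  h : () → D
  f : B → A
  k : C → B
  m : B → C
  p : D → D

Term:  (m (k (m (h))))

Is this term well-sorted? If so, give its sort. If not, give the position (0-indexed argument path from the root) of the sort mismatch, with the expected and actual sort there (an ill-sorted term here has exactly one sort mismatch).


ill-sorted at position [0, 0, 0]: expected B, got D

      (h) : D
    (m (h)) : ✗ arg 0 at [0, 0, 0] has sort D, expected B


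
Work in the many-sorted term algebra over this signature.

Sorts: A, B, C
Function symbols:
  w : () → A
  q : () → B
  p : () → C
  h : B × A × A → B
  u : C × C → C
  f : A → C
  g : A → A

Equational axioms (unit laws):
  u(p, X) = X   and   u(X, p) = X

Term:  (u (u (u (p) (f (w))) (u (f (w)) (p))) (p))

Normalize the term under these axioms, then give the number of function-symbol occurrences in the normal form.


size = 5

1. (u (u (u (p) (f (w))) (u (f (w)) (p))) (p))  →  (u (u (p) (f (w))) (u (f (w)) (p)))
2. (u (u (p) (f (w))) (u (f (w)) (p)))  →  (u (f (w)) (u (f (w)) (p)))
3. (u (f (w)) (u (f (w)) (p)))  →  (u (f (w)) (f (w)))
normal form: (u (f (w)) (f (w)))


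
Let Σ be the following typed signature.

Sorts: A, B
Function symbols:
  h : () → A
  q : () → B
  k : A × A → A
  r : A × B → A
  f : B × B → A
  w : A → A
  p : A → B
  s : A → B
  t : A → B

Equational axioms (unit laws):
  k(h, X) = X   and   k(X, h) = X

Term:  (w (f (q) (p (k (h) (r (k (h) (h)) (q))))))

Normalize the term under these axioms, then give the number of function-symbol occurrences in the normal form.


size = 7

1. (w (f (q) (p (k (h) (r (k (h) (h)) (q))))))  →  (w (f (q) (p (r (k (h) (h)) (q)))))
2. (w (f (q) (p (r (k (h) (h)) (q)))))  →  (w (f (q) (p (r (h) (q)))))
normal form: (w (f (q) (p (r (h) (q)))))


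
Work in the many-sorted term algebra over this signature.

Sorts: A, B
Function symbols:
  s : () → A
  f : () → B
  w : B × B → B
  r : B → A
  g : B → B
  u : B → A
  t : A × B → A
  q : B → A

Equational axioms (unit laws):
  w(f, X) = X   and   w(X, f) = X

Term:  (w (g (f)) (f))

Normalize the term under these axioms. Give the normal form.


normal form = (g (f))

1. (w (g (f)) (f))  →  (g (f))


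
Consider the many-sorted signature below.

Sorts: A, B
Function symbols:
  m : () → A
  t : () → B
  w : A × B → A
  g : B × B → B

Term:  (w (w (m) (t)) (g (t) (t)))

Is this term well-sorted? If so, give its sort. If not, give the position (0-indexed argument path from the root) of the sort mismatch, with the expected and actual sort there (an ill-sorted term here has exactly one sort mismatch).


well-sorted; sort = A

    (m) : A
    (t) : B
  (w (m) (t)) : A
    (t) : B
    (t) : B
  (g (t) (t)) : B
(w (w (m) (t)) (g (t) (t))) : A
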